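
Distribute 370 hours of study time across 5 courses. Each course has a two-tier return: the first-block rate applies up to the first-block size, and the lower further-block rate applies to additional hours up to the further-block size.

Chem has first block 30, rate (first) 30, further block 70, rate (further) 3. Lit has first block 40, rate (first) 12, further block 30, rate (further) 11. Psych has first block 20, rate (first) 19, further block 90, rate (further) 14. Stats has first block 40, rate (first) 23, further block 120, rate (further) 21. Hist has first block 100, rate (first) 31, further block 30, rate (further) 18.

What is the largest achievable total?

8780

Order all 10 blocks by rate: Hist/tier1 31 > Chem/tier1 30 > Stats/tier1 23 > Stats/tier2 21 > Psych/tier1 19 > Hist/tier2 18 > Psych/tier2 14 > Lit/tier1 12 > Lit/tier2 11 > Chem/tier2 3.
Fill Hist tier1 block (100 at 31) ; 270 left.
Fill Chem tier1 block (30 at 30) ; 240 left.
Stats/tier1 (23): +40 ; 200 left.
Stats tier2 at 21: fill all 120 ; 80 left.
Fill Psych tier1 block (20 at 19) ; 60 left.
Hist/tier2 (18): +30 ; 30 left.
30 remain; put them into Psych tier2 at 14.
Total = 31×100 + 30×30 + 23×40 + 21×120 + 19×20 + 18×30 + 14×30 = 8780.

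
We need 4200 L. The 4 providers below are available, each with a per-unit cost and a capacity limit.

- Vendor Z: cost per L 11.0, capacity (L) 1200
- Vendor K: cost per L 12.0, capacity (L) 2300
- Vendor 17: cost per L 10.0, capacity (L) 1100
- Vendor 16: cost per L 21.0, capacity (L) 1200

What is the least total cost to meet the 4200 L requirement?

47000

Use providers in increasing cost order.
Vendor 17 (10.0): use full 1100 → 3100 L to go.
Take 1200 from Vendor Z at 11.0 → need 1900 more.
Vendor K (12.0): take the remaining 1900 → done.
Vendor 16: unused.
Cost = 1100×10.0 + 1200×11.0 + 1900×12.0 = 47000.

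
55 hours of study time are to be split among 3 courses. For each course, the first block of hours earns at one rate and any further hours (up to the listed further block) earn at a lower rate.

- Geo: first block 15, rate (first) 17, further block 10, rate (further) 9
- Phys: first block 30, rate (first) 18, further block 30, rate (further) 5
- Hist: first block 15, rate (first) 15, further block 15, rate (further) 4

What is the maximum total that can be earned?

945

Rank every tier by rate: Phys/tier1 18 > Geo/tier1 17 > Hist/tier1 15 > Geo/tier2 9 > Phys/tier2 5 > Hist/tier2 4.
Phys tier1 at 18: fill all 30 → 25 left.
Geo tier1 at 17: fill all 15 → 10 left.
10 remain; put them into Hist tier1 at 15.
Total = 18×30 + 17×15 + 15×10 = 945.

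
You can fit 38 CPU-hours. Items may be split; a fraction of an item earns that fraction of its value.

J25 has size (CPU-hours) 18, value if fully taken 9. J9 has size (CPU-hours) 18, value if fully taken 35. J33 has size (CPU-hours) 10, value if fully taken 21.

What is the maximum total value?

Rank by value-to-size ratio: J33 21/10≈2.1, J9 35/18≈1.94, J25 9/18≈0.5.
Take all of J33 (10 CPU-hours, value 21) ; 28 CPU-hours left.
Take all of J9 (18 CPU-hours, value 35) ; 10 CPU-hours left.
10 CPU-hours left: a 10/18 share of J25 gives 9×10/18 = 5.
Total value = 61.

61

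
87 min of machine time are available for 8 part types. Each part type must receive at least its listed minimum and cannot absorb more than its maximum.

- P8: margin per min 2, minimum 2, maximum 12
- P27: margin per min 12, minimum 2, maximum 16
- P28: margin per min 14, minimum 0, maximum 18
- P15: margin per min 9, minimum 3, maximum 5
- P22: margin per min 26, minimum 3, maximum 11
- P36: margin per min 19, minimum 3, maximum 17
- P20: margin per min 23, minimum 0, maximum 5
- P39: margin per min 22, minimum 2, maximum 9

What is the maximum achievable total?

1423

Meeting every minimum uses 2+2+0+3+3+3+0+2 = 15 min, leaving 72.
Order the part types by margin per min: P22 26 > P20 23 > P39 22 > P36 19 > P28 14 > P27 12 > P15 9 > P8 2.
Give P22 8 more to hit its cap of 11 — 64 left.
Give P20 5 more to hit its cap of 5 — 59 left.
P39 takes 7 more to reach its cap of 9 — 52 left.
P36: +14 to 17 (cap) — 38 left.
P28: +18 to 18 (cap) — 20 left.
P27: +14 to 16 (cap) — 6 left.
Give P15 2 more to hit its cap of 5 — 4 left.
P8: +4 (room for 10) → 6. Pool exhausted.
Total = 2×6 + 12×16 + 14×18 + 9×5 + 26×11 + 19×17 + 23×5 + 22×9 = 1423.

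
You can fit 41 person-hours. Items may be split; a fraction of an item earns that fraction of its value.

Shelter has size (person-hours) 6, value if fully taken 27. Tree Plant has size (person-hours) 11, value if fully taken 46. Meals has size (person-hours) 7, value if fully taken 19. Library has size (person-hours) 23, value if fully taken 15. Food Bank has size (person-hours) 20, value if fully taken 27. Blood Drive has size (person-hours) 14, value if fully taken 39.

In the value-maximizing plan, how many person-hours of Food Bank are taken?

Rank by value-to-size ratio: Shelter 27/6≈4.5, Tree Plant 46/11≈4.18, Blood Drive 39/14≈2.79, Meals 19/7≈2.71, Food Bank 27/20≈1.35, Library 15/23≈0.652.
Take all of Shelter (6 person-hours, value 27) → 35 person-hours left.
Tree Plant: take in full, 11 person-hours for value 46 → 24 left.
Take all of Blood Drive (14 person-hours, value 39) → 10 person-hours left.
Take all of Meals (7 person-hours, value 19) → 3 person-hours left.
Fill the last 3 person-hours with part of Food Bank: 3/20 of it earns 4.05.

3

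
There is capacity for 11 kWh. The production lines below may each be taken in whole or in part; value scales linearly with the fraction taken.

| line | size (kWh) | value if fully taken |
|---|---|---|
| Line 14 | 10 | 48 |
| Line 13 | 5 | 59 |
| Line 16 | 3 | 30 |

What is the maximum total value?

Best value per unit of size first: Line 13 59/5≈11.8, Line 16 30/3≈10, Line 14 48/10≈4.8.
All 5 kWh of Line 13 fit (value 59) → 6 remain.
Line 16: take in full, 3 kWh for value 30 → 3 left.
Fill the last 3 kWh with part of Line 14: 3/10 of it earns 14.4.
Total value = 103.4.

103.4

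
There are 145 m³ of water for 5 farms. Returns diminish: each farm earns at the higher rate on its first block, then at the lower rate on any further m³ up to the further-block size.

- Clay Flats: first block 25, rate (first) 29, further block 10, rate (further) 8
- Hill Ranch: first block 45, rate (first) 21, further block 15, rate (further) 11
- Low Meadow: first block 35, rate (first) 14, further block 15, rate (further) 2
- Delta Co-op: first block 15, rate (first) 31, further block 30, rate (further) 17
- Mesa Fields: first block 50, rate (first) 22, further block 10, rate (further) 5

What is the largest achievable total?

3405

Order all 10 blocks by rate: Delta Co-op/first 31 > Clay Flats/first 29 > Mesa Fields/first 22 > Hill Ranch/first 21 > Delta Co-op/second 17 > Low Meadow/first 14 > Hill Ranch/second 11 > Clay Flats/second 8 > Mesa Fields/second 5 > Low Meadow/second 2.
Fill Delta Co-op first block (15 at 31) ; 130 left.
Clay Flats first at 29: fill all 25 ; 105 left.
Mesa Fields first at 22: fill all 50 ; 55 left.
Fill Hill Ranch first block (45 at 21) ; 10 left.
Delta Co-op/second: +10 of 30 at 17; pool empty.
Total = 31×15 + 29×25 + 22×50 + 21×45 + 17×10 = 3405.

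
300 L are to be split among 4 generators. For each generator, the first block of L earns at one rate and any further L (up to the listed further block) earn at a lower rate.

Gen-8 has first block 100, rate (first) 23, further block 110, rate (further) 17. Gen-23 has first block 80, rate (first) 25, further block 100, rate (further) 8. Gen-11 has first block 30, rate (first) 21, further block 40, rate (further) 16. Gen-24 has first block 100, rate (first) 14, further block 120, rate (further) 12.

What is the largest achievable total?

Order all 8 blocks by rate: Gen-23/first 25 > Gen-8/first 23 > Gen-11/first 21 > Gen-8/second 17 > Gen-11/second 16 > Gen-24/first 14 > Gen-24/second 12 > Gen-23/second 8.
Gen-23/first (25): +80 ; 220 left.
Fill Gen-8 first block (100 at 23) ; 120 left.
Fill Gen-11 first block (30 at 21) ; 90 left.
Gen-8/second: +90 of 110 at 17; pool empty.
Total = 25×80 + 23×100 + 21×30 + 17×90 = 6460.

6460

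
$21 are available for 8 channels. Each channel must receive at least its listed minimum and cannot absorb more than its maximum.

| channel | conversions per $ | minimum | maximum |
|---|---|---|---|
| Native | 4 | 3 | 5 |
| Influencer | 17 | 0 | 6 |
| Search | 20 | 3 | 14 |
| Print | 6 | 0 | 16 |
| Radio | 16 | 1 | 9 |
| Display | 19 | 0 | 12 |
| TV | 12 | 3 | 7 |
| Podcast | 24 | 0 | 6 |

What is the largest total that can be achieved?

Meeting every minimum uses 3+0+3+0+1+0+3+0 = 10 $, leaving 11.
Rank by conversions per $: Podcast 24 > Search 20 > Display 19 > Influencer 17 > Radio 16 > TV 12 > Print 6 > Native 4.
Give Podcast 6 more to hit its cap of 6 — 5 left.
Search has room for 11 more but only 5 remain, so it gets 8.
Total = 4×3 + 20×8 + 16×1 + 12×3 + 24×6 = 368.

368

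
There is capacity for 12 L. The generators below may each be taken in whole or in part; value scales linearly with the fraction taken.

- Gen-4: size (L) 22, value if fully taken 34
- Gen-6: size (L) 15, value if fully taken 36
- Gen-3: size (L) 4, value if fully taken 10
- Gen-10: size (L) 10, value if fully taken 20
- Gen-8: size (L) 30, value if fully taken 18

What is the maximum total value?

29.2

Best value per unit of size first: Gen-3 10/4≈2.5, Gen-6 36/15≈2.4, Gen-10 20/10≈2, Gen-4 34/22≈1.55, Gen-8 18/30≈0.6.
All 4 L of Gen-3 fit (value 10) ; 8 remain.
Only 8 L remain; take 8/15 of Gen-6 for value 36×8/15 = 19.2.
Total value = 29.2.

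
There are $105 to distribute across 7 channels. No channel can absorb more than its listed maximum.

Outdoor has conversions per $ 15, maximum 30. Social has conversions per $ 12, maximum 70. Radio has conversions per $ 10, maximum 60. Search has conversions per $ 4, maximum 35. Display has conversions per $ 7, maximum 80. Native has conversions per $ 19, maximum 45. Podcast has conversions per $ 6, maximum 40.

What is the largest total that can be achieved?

Order the channels by conversions per $: Native 19 > Outdoor 15 > Social 12 > Radio 10 > Display 7 > Podcast 6 > Search 4.
Give Native 45 to hit its cap of 45 — 60 left.
Give Outdoor 30 to hit its cap of 30 — 30 left.
Only 30 left; Social takes them to reach 30.
Total = 15×30 + 12×30 + 19×45 = 1665.

1665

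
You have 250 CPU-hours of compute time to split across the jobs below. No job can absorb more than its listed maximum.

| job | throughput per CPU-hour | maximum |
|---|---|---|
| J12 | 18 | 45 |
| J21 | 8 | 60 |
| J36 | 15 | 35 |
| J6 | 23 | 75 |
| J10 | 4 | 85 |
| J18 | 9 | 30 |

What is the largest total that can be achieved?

3830

Order the jobs by throughput per CPU-hour: J6 23 > J12 18 > J36 15 > J18 9 > J21 8 > J10 4.
Give J6 75 to hit its cap of 75 ; 175 left.
J12: +45 to 45 (cap) ; 130 left.
J36: +35 to 35 (cap) ; 95 left.
J18: +30 to 30 (cap) ; 65 left.
Give J21 60 to hit its cap of 60 ; 5 left.
J10: +5 (room for 85) → 5. Pool exhausted.
Total = 18×45 + 8×60 + 15×35 + 23×75 + 4×5 + 9×30 = 3830.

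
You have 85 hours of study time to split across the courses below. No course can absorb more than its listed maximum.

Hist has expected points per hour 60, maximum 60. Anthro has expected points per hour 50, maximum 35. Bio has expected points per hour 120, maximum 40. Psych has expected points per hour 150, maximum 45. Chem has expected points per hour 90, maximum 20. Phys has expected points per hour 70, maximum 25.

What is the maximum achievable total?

11550

Highest expected points per hour first: Psych 150 > Bio 120 > Chem 90 > Phys 70 > Hist 60 > Anthro 50.
Give Psych 45 to hit its cap of 45 → 40 left.
Bio takes 40 to reach its cap of 40 → 0 left.
Total = 120×40 + 150×45 = 11550.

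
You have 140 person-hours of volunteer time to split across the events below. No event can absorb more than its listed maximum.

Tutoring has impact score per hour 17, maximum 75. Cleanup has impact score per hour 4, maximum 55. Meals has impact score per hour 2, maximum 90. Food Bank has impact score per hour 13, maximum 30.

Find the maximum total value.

1805

Highest impact score per hour first: Tutoring 17 > Food Bank 13 > Cleanup 4 > Meals 2.
Tutoring: +75 to 75 (cap) → 65 left.
Give Food Bank 30 to hit its cap of 30 → 35 left.
Cleanup: +35 (room for 55) → 35. Pool exhausted.
Total = 17×75 + 4×35 + 13×30 = 1805.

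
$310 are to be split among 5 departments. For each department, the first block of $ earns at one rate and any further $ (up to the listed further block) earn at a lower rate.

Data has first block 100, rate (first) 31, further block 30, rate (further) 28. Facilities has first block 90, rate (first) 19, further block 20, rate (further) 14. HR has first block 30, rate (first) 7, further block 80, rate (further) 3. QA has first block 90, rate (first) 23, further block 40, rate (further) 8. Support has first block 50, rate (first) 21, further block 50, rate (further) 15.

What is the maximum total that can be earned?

Treat each block as its own option and order by rate: Data/T1 31 > Data/T2 28 > QA/T1 23 > Support/T1 21 > Facilities/T1 19 > Support/T2 15 > Facilities/T2 14 > QA/T2 8 > HR/T1 7 > HR/T2 3.
Data/T1 (31): +100 — 210 left.
Fill Data T2 block (30 at 28) — 180 left.
QA T1 at 23: fill all 90 — 90 left.
Fill Support T1 block (50 at 21) — 40 left.
40 remain; put them into Facilities T1 at 19.
Total = 31×100 + 28×30 + 23×90 + 21×50 + 19×40 = 7820.

7820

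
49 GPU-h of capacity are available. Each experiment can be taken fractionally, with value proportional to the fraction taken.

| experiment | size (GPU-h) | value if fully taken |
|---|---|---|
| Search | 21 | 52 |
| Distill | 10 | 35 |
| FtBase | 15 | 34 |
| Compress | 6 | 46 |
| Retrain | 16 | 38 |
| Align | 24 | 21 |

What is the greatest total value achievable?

161.5

Sort by value density: Compress 46/6≈7.67, Distill 35/10≈3.5, Search 52/21≈2.48, Retrain 38/16≈2.38, FtBase 34/15≈2.27, Align 21/24≈0.875.
Take all of Compress (6 GPU-h, value 46) → 43 GPU-h left.
Take all of Distill (10 GPU-h, value 35) → 33 GPU-h left.
Search: take in full, 21 GPU-h for value 52 → 12 left.
Only 12 GPU-h remain; take 12/16 of Retrain for value 38×12/16 = 28.5.
Total value = 161.5.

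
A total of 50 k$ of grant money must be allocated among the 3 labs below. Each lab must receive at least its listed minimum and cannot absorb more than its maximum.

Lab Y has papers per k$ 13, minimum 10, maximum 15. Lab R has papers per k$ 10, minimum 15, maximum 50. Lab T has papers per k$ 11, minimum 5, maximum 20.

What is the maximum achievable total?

Meeting every minimum uses 10+15+5 = 30 k$, leaving 20.
Highest papers per k$ first: Lab Y 13 > Lab T 11 > Lab R 10.
Lab Y: +5 to 15 (cap) ; 15 left.
Lab T: +15 to 20 (cap) ; 0 left.
Total = 13×15 + 10×15 + 11×20 = 565.

565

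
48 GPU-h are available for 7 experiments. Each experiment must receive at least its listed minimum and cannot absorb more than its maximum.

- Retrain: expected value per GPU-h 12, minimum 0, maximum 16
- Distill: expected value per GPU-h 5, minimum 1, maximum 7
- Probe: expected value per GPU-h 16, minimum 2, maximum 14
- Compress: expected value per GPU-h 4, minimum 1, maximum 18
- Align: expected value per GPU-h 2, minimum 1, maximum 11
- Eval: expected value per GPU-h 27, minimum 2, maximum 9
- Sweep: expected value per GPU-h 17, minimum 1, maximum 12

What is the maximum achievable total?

Meeting every minimum uses 0+1+2+1+1+2+1 = 8 GPU-h, leaving 40.
Rank by expected value per GPU-h: Eval 27 > Sweep 17 > Probe 16 > Retrain 12 > Distill 5 > Compress 4 > Align 2.
Give Eval 7 more to hit its cap of 9 → 33 left.
Give Sweep 11 more to hit its cap of 12 → 22 left.
Probe: +12 to 14 (cap) → 10 left.
Retrain: +10 (room for 16) → 10. Pool exhausted.
Total = 12×10 + 5×1 + 16×14 + 4×1 + 2×1 + 27×9 + 17×12 = 802.

802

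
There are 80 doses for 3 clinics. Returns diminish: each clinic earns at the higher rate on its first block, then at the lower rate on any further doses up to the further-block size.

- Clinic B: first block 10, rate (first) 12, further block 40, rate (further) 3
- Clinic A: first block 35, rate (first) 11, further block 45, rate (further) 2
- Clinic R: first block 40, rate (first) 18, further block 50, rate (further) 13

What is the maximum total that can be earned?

Order all 6 blocks by rate: Clinic R/T1 18 > Clinic R/T2 13 > Clinic B/T1 12 > Clinic A/T1 11 > Clinic B/T2 3 > Clinic A/T2 2.
Clinic R T1 at 18: fill all 40 → 40 left.
40 remain; put them into Clinic R T2 at 13.
Total = 18×40 + 13×40 = 1240.

1240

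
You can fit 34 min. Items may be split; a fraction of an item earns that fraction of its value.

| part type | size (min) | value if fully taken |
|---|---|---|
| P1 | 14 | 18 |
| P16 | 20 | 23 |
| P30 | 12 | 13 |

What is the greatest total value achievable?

41

Best value per unit of size first: P1 18/14≈1.29, P16 23/20≈1.15, P30 13/12≈1.08.
P1: take in full, 14 min for value 18 ; 20 left.
All 20 min of P16 fit (value 23) ; 0 remain.
Total value = 41.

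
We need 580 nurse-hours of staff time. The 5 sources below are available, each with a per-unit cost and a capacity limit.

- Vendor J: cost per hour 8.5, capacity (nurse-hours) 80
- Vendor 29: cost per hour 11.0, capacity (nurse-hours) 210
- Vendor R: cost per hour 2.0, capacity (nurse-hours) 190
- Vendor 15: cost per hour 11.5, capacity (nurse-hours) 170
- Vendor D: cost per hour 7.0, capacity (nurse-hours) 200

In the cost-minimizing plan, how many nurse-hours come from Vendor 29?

110

Use sources in increasing cost order.
Vendor R at 2.0: take all 190 nurse-hours ; 390 still needed.
Take 200 from Vendor D at 7.0 ; need 190 more.
Vendor J at 8.5: take all 80 nurse-hours ; 110 still needed.
Take 110 from Vendor 29 at 11.0 to finish.
Vendor 15: unused.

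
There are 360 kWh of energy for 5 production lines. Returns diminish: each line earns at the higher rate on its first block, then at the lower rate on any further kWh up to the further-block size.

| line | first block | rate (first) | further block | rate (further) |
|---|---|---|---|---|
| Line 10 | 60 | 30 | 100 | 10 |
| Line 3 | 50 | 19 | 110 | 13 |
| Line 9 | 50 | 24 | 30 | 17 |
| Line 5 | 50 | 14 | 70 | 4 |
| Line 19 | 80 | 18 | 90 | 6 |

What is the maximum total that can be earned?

Order all 10 blocks by rate: Line 10/first 30 > Line 9/first 24 > Line 3/first 19 > Line 19/first 18 > Line 9/second 17 > Line 5/first 14 > Line 3/second 13 > Line 10/second 10 > Line 19/second 6 > Line 5/second 4.
Line 10 first at 30: fill all 60 — 300 left.
Fill Line 9 first block (50 at 24) — 250 left.
Line 3 first at 19: fill all 50 — 200 left.
Line 19/first (18): +80 — 120 left.
Line 9 second at 17: fill all 30 — 90 left.
Line 5/first (14): +50 — 40 left.
40 remain; put them into Line 3 second at 13.
Total = 30×60 + 24×50 + 19×50 + 18×80 + 17×30 + 14×50 + 13×40 = 7120.

7120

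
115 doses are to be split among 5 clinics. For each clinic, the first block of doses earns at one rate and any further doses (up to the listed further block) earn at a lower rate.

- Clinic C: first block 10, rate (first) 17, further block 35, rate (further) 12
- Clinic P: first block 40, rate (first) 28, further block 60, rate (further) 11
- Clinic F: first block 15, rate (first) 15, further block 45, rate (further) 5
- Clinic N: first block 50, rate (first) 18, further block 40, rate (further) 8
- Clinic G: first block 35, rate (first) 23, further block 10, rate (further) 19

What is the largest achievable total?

2655

Treat each block as its own option and order by rate: Clinic P/tier1 28 > Clinic G/tier1 23 > Clinic G/tier2 19 > Clinic N/tier1 18 > Clinic C/tier1 17 > Clinic F/tier1 15 > Clinic C/tier2 12 > Clinic P/tier2 11 > Clinic N/tier2 8 > Clinic F/tier2 5.
Clinic P/tier1 (28): +40 ; 75 left.
Clinic G/tier1 (23): +35 ; 40 left.
Fill Clinic G tier2 block (10 at 19) ; 30 left.
Clinic N tier1 at 18: only 30 left, fill 30.
Total = 28×40 + 23×35 + 19×10 + 18×30 = 2655.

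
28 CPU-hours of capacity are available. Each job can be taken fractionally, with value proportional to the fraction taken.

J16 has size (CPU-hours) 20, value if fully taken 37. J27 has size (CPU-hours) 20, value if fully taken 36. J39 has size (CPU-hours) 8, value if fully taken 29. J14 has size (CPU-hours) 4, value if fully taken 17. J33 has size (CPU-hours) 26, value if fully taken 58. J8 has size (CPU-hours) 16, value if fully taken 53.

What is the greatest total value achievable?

99

Sort by value density: J14 17/4≈4.25, J39 29/8≈3.62, J8 53/16≈3.31, J33 58/26≈2.23, J16 37/20≈1.85, J27 36/20≈1.8.
All 4 CPU-hours of J14 fit (value 17) → 24 remain.
J39: take in full, 8 CPU-hours for value 29 → 16 left.
All 16 CPU-hours of J8 fit (value 53) → 0 remain.
Total value = 99.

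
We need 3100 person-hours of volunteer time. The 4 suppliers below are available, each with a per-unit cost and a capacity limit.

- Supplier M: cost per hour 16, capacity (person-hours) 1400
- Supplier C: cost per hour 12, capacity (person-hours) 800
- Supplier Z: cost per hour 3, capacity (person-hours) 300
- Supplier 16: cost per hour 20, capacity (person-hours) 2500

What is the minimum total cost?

44900

Fill from the cheapest supplier first.
Take 300 from Supplier Z at 3 — need 2800 more.
Supplier C at 12: take all 800 person-hours — 2000 still needed.
Supplier M (16): use full 1400 — 600 person-hours to go.
Take 600 from Supplier 16 at 20 to finish.
Cost = 300×3 + 800×12 + 1400×16 + 600×20 = 44900.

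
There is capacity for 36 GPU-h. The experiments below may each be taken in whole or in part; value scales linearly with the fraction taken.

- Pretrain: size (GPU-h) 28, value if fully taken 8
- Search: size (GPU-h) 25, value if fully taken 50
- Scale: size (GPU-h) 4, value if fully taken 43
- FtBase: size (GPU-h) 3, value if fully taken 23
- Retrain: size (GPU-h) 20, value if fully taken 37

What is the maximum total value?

Best value per unit of size first: Scale 43/4≈10.8, FtBase 23/3≈7.67, Search 50/25≈2, Retrain 37/20≈1.85, Pretrain 8/28≈0.286.
All 4 GPU-h of Scale fit (value 43) — 32 remain.
All 3 GPU-h of FtBase fit (value 23) — 29 remain.
Take all of Search (25 GPU-h, value 50) — 4 GPU-h left.
Fill the last 4 GPU-h with part of Retrain: 4/20 of it earns 7.4.
Total value = 123.4.

123.4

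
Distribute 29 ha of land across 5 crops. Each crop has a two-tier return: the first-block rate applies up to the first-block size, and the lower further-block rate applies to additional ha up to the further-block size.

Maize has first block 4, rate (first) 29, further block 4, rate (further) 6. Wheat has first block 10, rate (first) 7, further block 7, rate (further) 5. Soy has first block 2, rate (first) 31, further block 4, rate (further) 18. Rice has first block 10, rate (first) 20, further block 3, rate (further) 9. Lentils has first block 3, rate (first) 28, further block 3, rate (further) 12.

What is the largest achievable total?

Rank every tier by rate: Soy/T1 31 > Maize/T1 29 > Lentils/T1 28 > Rice/T1 20 > Soy/T2 18 > Lentils/T2 12 > Rice/T2 9 > Wheat/T1 7 > Maize/T2 6 > Wheat/T2 5.
Fill Soy T1 block (2 at 31) → 27 left.
Maize T1 at 29: fill all 4 → 23 left.
Lentils T1 at 28: fill all 3 → 20 left.
Rice T1 at 20: fill all 10 → 10 left.
Fill Soy T2 block (4 at 18) → 6 left.
Lentils T2 at 12: fill all 3 → 3 left.
Rice T2 at 9: fill all 3 → 0 left.
Total = 31×2 + 29×4 + 28×3 + 20×10 + 18×4 + 12×3 + 9×3 = 597.

597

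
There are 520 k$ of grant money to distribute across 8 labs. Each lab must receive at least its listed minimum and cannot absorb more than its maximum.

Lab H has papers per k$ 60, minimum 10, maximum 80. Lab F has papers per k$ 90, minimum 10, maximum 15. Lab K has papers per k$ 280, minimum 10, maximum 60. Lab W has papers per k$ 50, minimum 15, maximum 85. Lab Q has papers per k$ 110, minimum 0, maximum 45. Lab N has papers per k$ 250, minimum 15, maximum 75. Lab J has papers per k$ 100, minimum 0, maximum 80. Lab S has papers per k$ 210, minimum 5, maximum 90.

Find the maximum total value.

Meeting every minimum uses 10+10+10+15+0+15+0+5 = 65 k$, leaving 455.
Order the labs by papers per k$: Lab K 280 > Lab N 250 > Lab S 210 > Lab Q 110 > Lab J 100 > Lab F 90 > Lab H 60 > Lab W 50.
Give Lab K 50 more to hit its cap of 60 → 405 left.
Lab N: +60 to 75 (cap) → 345 left.
Lab S takes 85 more to reach its cap of 90 → 260 left.
Give Lab Q 45 more to hit its cap of 45 → 215 left.
Lab J takes 80 more to reach its cap of 80 → 135 left.
Lab F: +5 to 15 (cap) → 130 left.
Give Lab H 70 more to hit its cap of 80 → 60 left.
Lab W has room for 70 more but only 60 remain, so it gets 75.
Total = 60×80 + 90×15 + 280×60 + 50×75 + 110×45 + 250×75 + 100×80 + 210×90 = 77300.

77300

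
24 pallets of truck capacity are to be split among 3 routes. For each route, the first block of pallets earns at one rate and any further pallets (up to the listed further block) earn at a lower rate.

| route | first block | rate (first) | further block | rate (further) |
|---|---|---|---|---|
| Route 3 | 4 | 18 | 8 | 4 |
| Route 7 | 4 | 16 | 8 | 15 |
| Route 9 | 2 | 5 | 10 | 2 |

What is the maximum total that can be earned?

Rank every tier by rate: Route 3/first 18 > Route 7/first 16 > Route 7/second 15 > Route 9/first 5 > Route 3/second 4 > Route 9/second 2.
Fill Route 3 first block (4 at 18) — 20 left.
Route 7 first at 16: fill all 4 — 16 left.
Route 7/second (15): +8 — 8 left.
Route 9/first (5): +2 — 6 left.
Route 3 second at 4: only 6 left, fill 6.
Total = 18×4 + 16×4 + 15×8 + 5×2 + 4×6 = 290.

290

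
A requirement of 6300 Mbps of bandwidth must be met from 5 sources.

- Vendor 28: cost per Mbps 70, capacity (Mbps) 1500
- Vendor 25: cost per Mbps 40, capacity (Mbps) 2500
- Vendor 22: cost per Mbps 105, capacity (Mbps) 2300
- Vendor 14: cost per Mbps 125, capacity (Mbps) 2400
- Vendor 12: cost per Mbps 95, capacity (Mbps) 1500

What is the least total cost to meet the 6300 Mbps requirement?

431500

Use sources in increasing cost order.
Take 2500 from Vendor 25 at 40 → need 3800 more.
Vendor 28 (70): use full 1500 → 2300 Mbps to go.
Take 1500 from Vendor 12 at 95 → need 800 more.
Vendor 22 at 105: take 800 of its 2300 → requirement met.
Vendor 14: unused.
Cost = 2500×40 + 1500×70 + 1500×95 + 800×105 = 431500.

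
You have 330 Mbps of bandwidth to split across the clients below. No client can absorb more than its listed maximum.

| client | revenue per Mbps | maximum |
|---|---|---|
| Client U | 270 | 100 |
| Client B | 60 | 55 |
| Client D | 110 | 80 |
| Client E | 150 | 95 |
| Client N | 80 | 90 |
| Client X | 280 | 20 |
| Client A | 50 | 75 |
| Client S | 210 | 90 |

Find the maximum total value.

68500

Rank by revenue per Mbps: Client X 280 > Client U 270 > Client S 210 > Client E 150 > Client D 110 > Client N 80 > Client B 60 > Client A 50.
Give Client X 20 to hit its cap of 20 — 310 left.
Give Client U 100 to hit its cap of 100 — 210 left.
Client S: +90 to 90 (cap) — 120 left.
Client E takes 95 to reach its cap of 95 — 25 left.
Client D: +25 (room for 80) → 25. Pool exhausted.
Total = 270×100 + 110×25 + 150×95 + 280×20 + 210×90 = 68500.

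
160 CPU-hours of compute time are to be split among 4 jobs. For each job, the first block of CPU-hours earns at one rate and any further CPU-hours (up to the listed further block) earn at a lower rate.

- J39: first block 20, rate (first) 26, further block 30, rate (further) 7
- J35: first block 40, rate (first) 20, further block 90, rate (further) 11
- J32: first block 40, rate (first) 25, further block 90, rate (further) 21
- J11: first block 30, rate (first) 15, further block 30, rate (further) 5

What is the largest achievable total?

Treat each block as its own option and order by rate: J39/T1 26 > J32/T1 25 > J32/T2 21 > J35/T1 20 > J11/T1 15 > J35/T2 11 > J39/T2 7 > J11/T2 5.
Fill J39 T1 block (20 at 26) → 140 left.
J32/T1 (25): +40 → 100 left.
J32 T2 at 21: fill all 90 → 10 left.
J35 T1 at 20: only 10 left, fill 10.
Total = 26×20 + 25×40 + 21×90 + 20×10 = 3610.

3610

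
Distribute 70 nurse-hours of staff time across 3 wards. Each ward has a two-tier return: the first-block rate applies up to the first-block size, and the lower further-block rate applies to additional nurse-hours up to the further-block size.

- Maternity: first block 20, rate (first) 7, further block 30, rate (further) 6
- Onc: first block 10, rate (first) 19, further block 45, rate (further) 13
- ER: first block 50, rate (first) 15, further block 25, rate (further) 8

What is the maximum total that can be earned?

1070

Order all 6 blocks by rate: Onc/T1 19 > ER/T1 15 > Onc/T2 13 > ER/T2 8 > Maternity/T1 7 > Maternity/T2 6.
Fill Onc T1 block (10 at 19) — 60 left.
Fill ER T1 block (50 at 15) — 10 left.
10 remain; put them into Onc T2 at 13.
Total = 19×10 + 15×50 + 13×10 = 1070.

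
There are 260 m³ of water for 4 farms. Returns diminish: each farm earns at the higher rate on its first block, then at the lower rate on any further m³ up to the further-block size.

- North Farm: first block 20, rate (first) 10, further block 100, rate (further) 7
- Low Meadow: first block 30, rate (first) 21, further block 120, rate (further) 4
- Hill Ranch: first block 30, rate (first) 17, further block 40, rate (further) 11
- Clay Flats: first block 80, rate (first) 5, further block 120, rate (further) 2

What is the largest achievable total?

2680

Treat each block as its own option and order by rate: Low Meadow/T1 21 > Hill Ranch/T1 17 > Hill Ranch/T2 11 > North Farm/T1 10 > North Farm/T2 7 > Clay Flats/T1 5 > Low Meadow/T2 4 > Clay Flats/T2 2.
Low Meadow T1 at 21: fill all 30 — 230 left.
Hill Ranch/T1 (17): +30 — 200 left.
Fill Hill Ranch T2 block (40 at 11) — 160 left.
Fill North Farm T1 block (20 at 10) — 140 left.
North Farm T2 at 7: fill all 100 — 40 left.
40 remain; put them into Clay Flats T1 at 5.
Total = 21×30 + 17×30 + 11×40 + 10×20 + 7×100 + 5×40 = 2680.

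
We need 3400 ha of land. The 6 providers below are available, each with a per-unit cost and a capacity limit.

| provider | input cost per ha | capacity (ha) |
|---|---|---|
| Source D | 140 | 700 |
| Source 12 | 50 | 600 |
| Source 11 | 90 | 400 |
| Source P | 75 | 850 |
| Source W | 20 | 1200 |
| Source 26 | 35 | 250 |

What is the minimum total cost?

Use providers in increasing cost order.
Source W (20): use full 1200 — 2200 ha to go.
Source 26 at 35: take all 250 ha — 1950 still needed.
Source 12 (50): use full 600 — 1350 ha to go.
Source P (75): use full 850 — 500 ha to go.
Source 11 at 90: take all 400 ha — 100 still needed.
Take 100 from Source D at 140 to finish.
Cost = 1200×20 + 250×35 + 600×50 + 850×75 + 400×90 + 100×140 = 176500.

176500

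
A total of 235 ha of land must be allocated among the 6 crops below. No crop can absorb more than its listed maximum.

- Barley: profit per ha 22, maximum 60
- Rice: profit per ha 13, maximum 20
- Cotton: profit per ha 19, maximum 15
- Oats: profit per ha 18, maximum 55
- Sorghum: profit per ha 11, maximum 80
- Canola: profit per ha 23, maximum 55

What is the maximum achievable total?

4450

Order the crops by profit per ha: Canola 23 > Barley 22 > Cotton 19 > Oats 18 > Rice 13 > Sorghum 11.
Give Canola 55 to hit its cap of 55 — 180 left.
Barley takes 60 to reach its cap of 60 — 120 left.
Give Cotton 15 to hit its cap of 15 — 105 left.
Give Oats 55 to hit its cap of 55 — 50 left.
Rice takes 20 to reach its cap of 20 — 30 left.
Sorghum: +30 (room for 80) → 30. Pool exhausted.
Total = 22×60 + 13×20 + 19×15 + 18×55 + 11×30 + 23×55 = 4450.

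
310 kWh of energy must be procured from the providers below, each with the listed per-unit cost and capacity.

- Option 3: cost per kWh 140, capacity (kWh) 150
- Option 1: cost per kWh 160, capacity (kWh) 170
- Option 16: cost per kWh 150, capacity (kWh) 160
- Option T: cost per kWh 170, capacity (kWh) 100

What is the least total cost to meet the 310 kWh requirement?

Use providers in increasing cost order.
Take 150 from Option 3 at 140 → need 160 more.
Option 16 at 150: take all 160 kWh → 0 still needed.
Option 1, Option T: unused.
Cost = 150×140 + 160×150 = 45000.

45000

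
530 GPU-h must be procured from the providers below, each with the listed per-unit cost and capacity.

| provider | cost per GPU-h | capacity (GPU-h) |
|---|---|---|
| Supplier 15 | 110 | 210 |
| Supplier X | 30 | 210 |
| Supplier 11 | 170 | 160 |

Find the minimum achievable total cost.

48100

Cheapest first:
Take 210 from Supplier X at 30 ; need 320 more.
Supplier 15 at 110: take all 210 GPU-h ; 110 still needed.
Take 110 from Supplier 11 at 170 to finish.
Cost = 210×30 + 210×110 + 110×170 = 48100.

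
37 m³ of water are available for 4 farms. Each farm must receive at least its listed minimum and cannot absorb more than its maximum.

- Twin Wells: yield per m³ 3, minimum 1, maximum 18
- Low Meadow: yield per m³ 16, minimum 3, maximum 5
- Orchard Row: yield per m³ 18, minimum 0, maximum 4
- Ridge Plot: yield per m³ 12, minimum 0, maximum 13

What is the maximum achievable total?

Meeting every minimum uses 1+3+0+0 = 4 m³, leaving 33.
Order the farms by yield per m³: Orchard Row 18 > Low Meadow 16 > Ridge Plot 12 > Twin Wells 3.
Orchard Row: +4 to 4 (cap) → 29 left.
Low Meadow takes 2 more to reach its cap of 5 → 27 left.
Ridge Plot: +13 to 13 (cap) → 14 left.
Twin Wells: +14 (room for 17) → 15. Pool exhausted.
Total = 3×15 + 16×5 + 18×4 + 12×13 = 353.

353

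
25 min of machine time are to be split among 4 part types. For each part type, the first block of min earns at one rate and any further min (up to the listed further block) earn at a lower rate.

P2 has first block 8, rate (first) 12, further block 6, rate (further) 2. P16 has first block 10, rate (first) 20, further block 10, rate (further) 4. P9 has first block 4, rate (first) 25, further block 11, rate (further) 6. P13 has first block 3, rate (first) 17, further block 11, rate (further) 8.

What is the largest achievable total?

Rank every tier by rate: P9/tier1 25 > P16/tier1 20 > P13/tier1 17 > P2/tier1 12 > P13/tier2 8 > P9/tier2 6 > P16/tier2 4 > P2/tier2 2.
P9 tier1 at 25: fill all 4 → 21 left.
P16/tier1 (20): +10 → 11 left.
P13 tier1 at 17: fill all 3 → 8 left.
Fill P2 tier1 block (8 at 12) → 0 left.
Total = 25×4 + 20×10 + 17×3 + 12×8 = 447.

447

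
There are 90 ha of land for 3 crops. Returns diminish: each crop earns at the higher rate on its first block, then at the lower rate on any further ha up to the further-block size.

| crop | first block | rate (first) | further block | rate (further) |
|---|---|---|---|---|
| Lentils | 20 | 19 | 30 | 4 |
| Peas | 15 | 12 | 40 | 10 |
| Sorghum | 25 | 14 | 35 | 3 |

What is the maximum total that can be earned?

1210

Order all 6 blocks by rate: Lentils/T1 19 > Sorghum/T1 14 > Peas/T1 12 > Peas/T2 10 > Lentils/T2 4 > Sorghum/T2 3.
Lentils T1 at 19: fill all 20 → 70 left.
Sorghum T1 at 14: fill all 25 → 45 left.
Peas/T1 (12): +15 → 30 left.
Peas T2 at 10: only 30 left, fill 30.
Total = 19×20 + 14×25 + 12×15 + 10×30 = 1210.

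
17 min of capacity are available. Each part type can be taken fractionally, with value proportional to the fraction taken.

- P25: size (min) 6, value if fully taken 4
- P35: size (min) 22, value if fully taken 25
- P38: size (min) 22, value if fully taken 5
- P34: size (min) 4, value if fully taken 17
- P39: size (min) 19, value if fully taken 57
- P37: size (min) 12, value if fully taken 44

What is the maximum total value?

64

Best value per unit of size first: P34 17/4≈4.25, P37 44/12≈3.67, P39 57/19≈3, P35 25/22≈1.14, P25 4/6≈0.667, P38 5/22≈0.227.
Take all of P34 (4 min, value 17) → 13 min left.
Take all of P37 (12 min, value 44) → 1 min left.
Fill the last 1 min with part of P39: 1/19 of it earns 3.
Total value = 64.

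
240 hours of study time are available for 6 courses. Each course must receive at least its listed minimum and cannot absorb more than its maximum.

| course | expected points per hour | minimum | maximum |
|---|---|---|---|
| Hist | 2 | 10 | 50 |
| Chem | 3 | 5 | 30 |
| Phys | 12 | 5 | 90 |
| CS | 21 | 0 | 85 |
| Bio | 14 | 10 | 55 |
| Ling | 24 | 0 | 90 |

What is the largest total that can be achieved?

Meeting every minimum uses 10+5+5+0+10+0 = 30 hours, leaving 210.
Highest expected points per hour first: Ling 24 > CS 21 > Bio 14 > Phys 12 > Chem 3 > Hist 2.
Give Ling 90 more to hit its cap of 90 ; 120 left.
CS takes 85 more to reach its cap of 85 ; 35 left.
Bio has room for 45 more but only 35 remain, so it gets 45.
Total = 2×10 + 3×5 + 12×5 + 21×85 + 14×45 + 24×90 = 4670.

4670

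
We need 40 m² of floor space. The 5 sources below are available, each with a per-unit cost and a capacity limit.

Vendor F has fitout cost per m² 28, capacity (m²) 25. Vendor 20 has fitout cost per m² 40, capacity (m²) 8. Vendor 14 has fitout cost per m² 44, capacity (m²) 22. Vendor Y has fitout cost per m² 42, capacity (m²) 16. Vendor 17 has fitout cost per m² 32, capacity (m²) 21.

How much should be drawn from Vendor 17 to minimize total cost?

Use sources in increasing cost order.
Vendor F at 28: take all 25 m² → 15 still needed.
Vendor 17 (32): take the remaining 15 → done.
Vendor 20, Vendor Y, Vendor 14: unused.

15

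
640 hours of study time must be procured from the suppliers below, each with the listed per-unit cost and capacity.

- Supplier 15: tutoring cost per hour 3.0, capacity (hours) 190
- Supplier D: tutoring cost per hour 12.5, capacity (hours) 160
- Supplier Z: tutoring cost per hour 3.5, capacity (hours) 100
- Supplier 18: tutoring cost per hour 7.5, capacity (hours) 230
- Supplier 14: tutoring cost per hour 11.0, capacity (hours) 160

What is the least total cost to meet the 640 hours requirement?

Fill from the cheapest supplier first.
Take 190 from Supplier 15 at 3.0 ; need 450 more.
Take 100 from Supplier Z at 3.5 ; need 350 more.
Take 230 from Supplier 18 at 7.5 ; need 120 more.
Supplier 14 (11.0): take the remaining 120 ; done.
Supplier D: unused.
Cost = 190×3.0 + 100×3.5 + 230×7.5 + 120×11.0 = 3965.

3965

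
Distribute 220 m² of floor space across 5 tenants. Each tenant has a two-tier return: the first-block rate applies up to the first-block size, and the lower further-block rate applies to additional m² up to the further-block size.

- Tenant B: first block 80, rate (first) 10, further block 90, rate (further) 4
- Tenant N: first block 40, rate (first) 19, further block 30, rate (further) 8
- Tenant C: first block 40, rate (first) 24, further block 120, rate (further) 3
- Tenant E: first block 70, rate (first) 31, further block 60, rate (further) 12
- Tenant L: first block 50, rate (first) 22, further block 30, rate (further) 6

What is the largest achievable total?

5230

Order all 10 blocks by rate: Tenant E/T1 31 > Tenant C/T1 24 > Tenant L/T1 22 > Tenant N/T1 19 > Tenant E/T2 12 > Tenant B/T1 10 > Tenant N/T2 8 > Tenant L/T2 6 > Tenant B/T2 4 > Tenant C/T2 3.
Fill Tenant E T1 block (70 at 31) — 150 left.
Tenant C/T1 (24): +40 — 110 left.
Tenant L/T1 (22): +50 — 60 left.
Tenant N T1 at 19: fill all 40 — 20 left.
20 remain; put them into Tenant E T2 at 12.
Total = 31×70 + 24×40 + 22×50 + 19×40 + 12×20 = 5230.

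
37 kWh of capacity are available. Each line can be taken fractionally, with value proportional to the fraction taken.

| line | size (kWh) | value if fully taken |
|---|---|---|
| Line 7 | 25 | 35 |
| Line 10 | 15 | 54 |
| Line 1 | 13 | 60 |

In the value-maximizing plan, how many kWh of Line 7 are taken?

9

Best value per unit of size first: Line 1 60/13≈4.62, Line 10 54/15≈3.6, Line 7 35/25≈1.4.
Line 1: take in full, 13 kWh for value 60 — 24 left.
All 15 kWh of Line 10 fit (value 54) — 9 remain.
9 kWh left: a 9/25 share of Line 7 gives 35×9/25 = 12.6.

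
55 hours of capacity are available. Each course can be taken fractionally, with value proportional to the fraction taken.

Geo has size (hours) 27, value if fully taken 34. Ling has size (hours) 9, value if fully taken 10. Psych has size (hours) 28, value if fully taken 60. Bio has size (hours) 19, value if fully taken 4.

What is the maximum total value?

Sort by value density: Psych 60/28≈2.14, Geo 34/27≈1.26, Ling 10/9≈1.11, Bio 4/19≈0.211.
Psych: take in full, 28 hours for value 60 → 27 left.
All 27 hours of Geo fit (value 34) → 0 remain.
Total value = 94.

94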